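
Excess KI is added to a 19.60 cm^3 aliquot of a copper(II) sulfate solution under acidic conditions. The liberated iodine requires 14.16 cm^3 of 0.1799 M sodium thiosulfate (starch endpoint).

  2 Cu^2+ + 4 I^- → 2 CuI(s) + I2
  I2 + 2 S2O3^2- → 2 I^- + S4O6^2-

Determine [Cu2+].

n(S2O3^2-) = 0.01416 × 0.1799 = 2.547 × 10^-3 mol
n(I2) = n(S2O3^2-)/2 = 1.274 × 10^-3 mol
From the 2:1 ratio, n(Cu2+) in the aliquot = 2/1 × 1.274 × 10^-3 = 2.547 × 10^-3 mol
[Cu2+] = 2.547 × 10^-3 / 0.01960 = 0.1300 mol/L

0.1300 M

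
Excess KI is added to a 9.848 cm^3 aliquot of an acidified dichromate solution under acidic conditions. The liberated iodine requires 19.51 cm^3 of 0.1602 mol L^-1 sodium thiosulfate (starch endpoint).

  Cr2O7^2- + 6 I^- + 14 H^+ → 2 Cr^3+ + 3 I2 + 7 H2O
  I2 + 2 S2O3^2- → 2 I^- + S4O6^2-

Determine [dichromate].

0.05290 mol/L

n(S2O3^2-) = 0.01951 × 0.1602 = 3.126 × 10^-3 mol
n(I2) = n(S2O3^2-)/2 = 1.563 × 10^-3 mol
From the 1:3 ratio, n(Cr2O7^2-) in the aliquot = 1/3 × 1.563 × 10^-3 = 5.209 × 10^-4 mol
[Cr2O7^2-] = 5.209 × 10^-4 / 0.009848 = 0.05290 mol/L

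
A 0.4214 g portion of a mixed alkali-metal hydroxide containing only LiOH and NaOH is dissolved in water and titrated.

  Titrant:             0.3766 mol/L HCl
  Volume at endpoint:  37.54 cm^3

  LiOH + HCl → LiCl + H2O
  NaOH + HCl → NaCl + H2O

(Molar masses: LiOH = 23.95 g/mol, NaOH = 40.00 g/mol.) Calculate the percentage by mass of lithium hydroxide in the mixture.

51.03 %

n(HCl) = 0.03754 × 0.3766 = 0.01414 mol
Let x = n(LiOH), y = n(NaOH).
Titrant: 1x + 1y = 0.01414;  mass: 23.95x + 40.00y = 0.4214
Solving, x = 8.978 × 10^-3 mol, y = 5.159 × 10^-3 mol
mass of LiOH = 8.978 × 10^-3 × 23.95 = 0.2150 g
% LiOH = 0.2150 / 0.4214 × 100 = 51.03 %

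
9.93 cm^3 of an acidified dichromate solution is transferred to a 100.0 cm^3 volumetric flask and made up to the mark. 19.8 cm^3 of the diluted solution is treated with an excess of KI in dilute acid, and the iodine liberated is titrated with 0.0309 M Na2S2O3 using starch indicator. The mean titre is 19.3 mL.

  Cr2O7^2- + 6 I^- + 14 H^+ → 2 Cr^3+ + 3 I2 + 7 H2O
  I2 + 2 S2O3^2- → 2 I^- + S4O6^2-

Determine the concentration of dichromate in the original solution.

0.0506 M

n(S2O3^2-) = 0.0193 × 0.0309 = 5.96 × 10^-4 mol
n(I2) = n(S2O3^2-)/2 = 2.98 × 10^-4 mol
From the 1:3 ratio, n(Cr2O7^2-) in the aliquot = 1/3 × 2.98 × 10^-4 = 9.94 × 10^-5 mol
[Cr2O7^2-]_dilute = 9.94 × 10^-5 / 0.0198 = 0.00502 mol/L
[Cr2O7^2-]_original = 0.00502 × 100.0/9.93 = 0.0506 mol/L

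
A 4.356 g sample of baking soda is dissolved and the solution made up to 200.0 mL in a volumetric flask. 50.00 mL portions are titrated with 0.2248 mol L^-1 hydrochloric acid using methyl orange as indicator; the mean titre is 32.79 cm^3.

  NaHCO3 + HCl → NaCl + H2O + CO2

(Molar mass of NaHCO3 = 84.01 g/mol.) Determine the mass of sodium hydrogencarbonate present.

2.477 g

n(HCl) per titration = 0.03279 × 0.2248 = 7.371 × 10^-3 mol
n(NaHCO3) in each aliquot = 7.371 × 10^-3 mol (1:1 ratio)
n(NaHCO3) in the whole flask = 7.371 × 10^-3 × 200.0/50.00 = 0.02948 mol
mass of NaHCO3 = 0.02948 × 84.01 = 2.477 g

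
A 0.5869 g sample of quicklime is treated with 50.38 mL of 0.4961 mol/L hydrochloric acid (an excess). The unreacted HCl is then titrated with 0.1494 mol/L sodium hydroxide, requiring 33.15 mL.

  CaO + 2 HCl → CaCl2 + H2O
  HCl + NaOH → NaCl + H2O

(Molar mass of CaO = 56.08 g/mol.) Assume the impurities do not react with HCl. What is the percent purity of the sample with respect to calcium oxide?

n(HCl) added = 0.05038 × 0.4961 = 0.02499 mol
n(NaOH) used in back-titration = 0.03315 × 0.1494 = 4.953 × 10^-3 mol
n(HCl) left over = 4.953 × 10^-3 mol (1:1 ratio)
n(HCl) consumed by analyte = 0.02499 − 4.953 × 10^-3 = 0.02004 mol
From the 1:2 ratio, n(CaO) = 1/2 × 0.02004 = 0.01002 mol
mass of CaO = 0.01002 × 56.08 = 0.5619 g
% CaO = 0.5619 / 0.5869 × 100 = 95.75 %

95.75 %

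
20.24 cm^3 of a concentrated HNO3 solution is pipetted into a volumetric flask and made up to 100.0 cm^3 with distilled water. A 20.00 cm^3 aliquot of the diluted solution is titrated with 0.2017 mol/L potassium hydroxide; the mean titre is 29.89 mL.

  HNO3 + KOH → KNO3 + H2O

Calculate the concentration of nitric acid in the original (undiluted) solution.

1.489 mol/L

n(KOH) = 0.02989 × 0.2017 = 6.029 × 10^-3 mol
n(HNO3) in the aliquot = 6.029 × 10^-3 mol (1:1 ratio)
[HNO3]_dilute = 6.029 × 10^-3 / 0.02000 = 0.3014 mol/L
Dilution factor = 100.0 / 20.24 = 4.941
[HNO3]_stock = 0.3014 × 4.941 = 1.489 mol/L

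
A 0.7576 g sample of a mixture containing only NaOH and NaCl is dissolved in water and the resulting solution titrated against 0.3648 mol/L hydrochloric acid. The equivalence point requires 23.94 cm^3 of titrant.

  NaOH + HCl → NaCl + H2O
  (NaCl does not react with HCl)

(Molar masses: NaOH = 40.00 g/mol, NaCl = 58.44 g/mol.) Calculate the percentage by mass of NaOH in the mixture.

n(HCl) = 0.02394 × 0.3648 = 8.733 × 10^-3 mol
Let x = n(NaOH), y = n(NaCl).
Titrant: 1x = 8.733 × 10^-3;  mass: 40.00x + 58.44y = 0.7576
Solving, x = 8.733 × 10^-3 mol, y = 6.986 × 10^-3 mol
mass of NaOH = 8.733 × 10^-3 × 40.00 = 0.3493 g
% NaOH = 0.3493 / 0.7576 × 100 = 46.11 %

46.11 %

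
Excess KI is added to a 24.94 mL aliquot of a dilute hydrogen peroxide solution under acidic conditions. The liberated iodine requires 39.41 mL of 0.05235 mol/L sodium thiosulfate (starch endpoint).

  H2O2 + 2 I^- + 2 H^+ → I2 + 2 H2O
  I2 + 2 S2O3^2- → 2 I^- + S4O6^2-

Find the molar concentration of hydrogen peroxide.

n(S2O3^2-) = 0.03941 × 0.05235 = 2.063 × 10^-3 mol
n(I2) = n(S2O3^2-)/2 = 1.032 × 10^-3 mol
n(H2O2) in the aliquot = 1.032 × 10^-3 mol (1:1 ratio)
[H2O2] = 1.032 × 10^-3 / 0.02494 = 0.04136 mol/L

0.04136 mol/L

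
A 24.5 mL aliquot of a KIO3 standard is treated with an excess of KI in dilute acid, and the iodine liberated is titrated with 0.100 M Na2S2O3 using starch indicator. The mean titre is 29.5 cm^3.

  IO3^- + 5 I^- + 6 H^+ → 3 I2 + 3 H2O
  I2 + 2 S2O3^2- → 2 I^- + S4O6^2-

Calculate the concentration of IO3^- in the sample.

0.0201 M

n(S2O3^2-) = 0.0295 × 0.100 = 2.95 × 10^-3 mol
n(I2) = n(S2O3^2-)/2 = 1.48 × 10^-3 mol
From the 1:3 ratio, n(IO3^-) in the aliquot = 1/3 × 1.48 × 10^-3 = 4.92 × 10^-4 mol
[IO3^-] = 4.92 × 10^-4 / 0.0245 = 0.0201 mol/L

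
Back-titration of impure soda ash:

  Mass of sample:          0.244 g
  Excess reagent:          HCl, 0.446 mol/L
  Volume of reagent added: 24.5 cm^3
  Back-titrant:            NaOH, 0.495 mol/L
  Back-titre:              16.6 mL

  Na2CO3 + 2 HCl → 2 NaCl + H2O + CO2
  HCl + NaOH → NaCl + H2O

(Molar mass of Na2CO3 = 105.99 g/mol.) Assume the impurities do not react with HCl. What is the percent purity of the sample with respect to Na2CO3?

58.9 %

n(HCl) added = 0.0245 × 0.446 = 0.0109 mol
n(NaOH) used in back-titration = 0.0166 × 0.495 = 8.22 × 10^-3 mol
n(HCl) left over = 8.22 × 10^-3 mol (1:1 ratio)
n(HCl) consumed by analyte = 0.0109 − 8.22 × 10^-3 = 2.71 × 10^-3 mol
From the 1:2 ratio, n(Na2CO3) = 1/2 × 2.71 × 10^-3 = 1.35 × 10^-3 mol
mass of Na2CO3 = 1.35 × 10^-3 × 105.99 = 0.144 g
% Na2CO3 = 0.144 / 0.244 × 100 = 58.9 %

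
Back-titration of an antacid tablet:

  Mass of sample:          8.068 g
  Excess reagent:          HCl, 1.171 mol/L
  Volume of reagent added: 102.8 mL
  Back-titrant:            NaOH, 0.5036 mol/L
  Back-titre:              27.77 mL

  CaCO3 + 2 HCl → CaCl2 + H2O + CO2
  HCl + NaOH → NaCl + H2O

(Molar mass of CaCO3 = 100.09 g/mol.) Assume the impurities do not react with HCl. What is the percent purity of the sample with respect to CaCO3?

66.00 %

n(HCl) added = 0.1028 × 1.171 = 0.1204 mol
n(NaOH) used in back-titration = 0.02777 × 0.5036 = 0.01398 mol
n(HCl) left over = 0.01398 mol (1:1 ratio)
n(HCl) consumed by analyte = 0.1204 − 0.01398 = 0.1064 mol
From the 1:2 ratio, n(CaCO3) = 1/2 × 0.1064 = 0.05320 mol
mass of CaCO3 = 0.05320 × 100.09 = 5.324 g
% CaCO3 = 5.324 / 8.068 × 100 = 66.00 %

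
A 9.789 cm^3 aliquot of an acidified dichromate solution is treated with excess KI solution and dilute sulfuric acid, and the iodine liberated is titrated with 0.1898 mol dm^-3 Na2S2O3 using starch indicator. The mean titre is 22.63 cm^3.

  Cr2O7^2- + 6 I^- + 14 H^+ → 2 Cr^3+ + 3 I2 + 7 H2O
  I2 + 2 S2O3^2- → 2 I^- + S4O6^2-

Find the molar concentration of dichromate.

n(S2O3^2-) = 0.02263 × 0.1898 = 4.295 × 10^-3 mol
n(I2) = n(S2O3^2-)/2 = 2.148 × 10^-3 mol
From the 1:3 ratio, n(Cr2O7^2-) in the aliquot = 1/3 × 2.148 × 10^-3 = 7.159 × 10^-4 mol
[Cr2O7^2-] = 7.159 × 10^-4 / 0.009789 = 0.07313 mol/L

0.07313 mol/L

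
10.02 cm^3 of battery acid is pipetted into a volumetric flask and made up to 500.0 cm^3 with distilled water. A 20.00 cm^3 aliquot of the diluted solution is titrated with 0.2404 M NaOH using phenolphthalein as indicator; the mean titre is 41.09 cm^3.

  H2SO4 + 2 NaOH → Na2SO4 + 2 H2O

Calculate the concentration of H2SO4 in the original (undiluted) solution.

12.32 M

n(NaOH) = 0.04109 × 0.2404 = 9.878 × 10^-3 mol
From the 1:2 ratio, n(H2SO4) in the aliquot = 1/2 × 9.878 × 10^-3 = 4.939 × 10^-3 mol
[H2SO4]_dilute = 4.939 × 10^-3 / 0.02000 = 0.2470 mol/L
Dilution factor = 500.0 / 10.02 = 49.90
[H2SO4]_stock = 0.2470 × 49.90 = 12.32 mol/L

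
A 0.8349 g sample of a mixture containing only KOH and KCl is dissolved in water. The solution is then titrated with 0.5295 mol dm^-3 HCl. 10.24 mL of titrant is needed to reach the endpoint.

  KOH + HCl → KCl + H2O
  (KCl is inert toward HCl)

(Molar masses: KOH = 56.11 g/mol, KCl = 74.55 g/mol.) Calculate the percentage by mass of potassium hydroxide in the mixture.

36.44 %

n(HCl) = 0.01024 × 0.5295 = 5.422 × 10^-3 mol
Let x = n(KOH), y = n(KCl).
Titrant: 1x = 5.422 × 10^-3;  mass: 56.11x + 74.55y = 0.8349
Solving, x = 5.422 × 10^-3 mol, y = 7.118 × 10^-3 mol
mass of KOH = 5.422 × 10^-3 × 56.11 = 0.3042 g
% KOH = 0.3042 / 0.8349 × 100 = 36.44 %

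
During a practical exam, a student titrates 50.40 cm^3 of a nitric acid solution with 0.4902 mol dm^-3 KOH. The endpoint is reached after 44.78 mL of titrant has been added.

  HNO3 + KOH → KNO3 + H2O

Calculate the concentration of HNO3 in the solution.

0.4355 mol/L

n(KOH) = 0.04478 L × 0.4902 mol/L = 0.02195 mol
n(HNO3) = 0.02195 mol (1:1 mole ratio)
[HNO3] = 0.02195 mol / 0.05040 L = 0.4355 mol/L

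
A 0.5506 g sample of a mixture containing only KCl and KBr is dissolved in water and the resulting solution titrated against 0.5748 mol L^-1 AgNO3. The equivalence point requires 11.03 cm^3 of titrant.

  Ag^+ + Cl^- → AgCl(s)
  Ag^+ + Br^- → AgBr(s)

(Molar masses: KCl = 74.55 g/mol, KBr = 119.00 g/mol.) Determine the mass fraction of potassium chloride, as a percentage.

62.10 %

n(AgNO3) = 0.01103 × 0.5748 = 6.340 × 10^-3 mol
Let x = n(KCl), y = n(KBr).
Titrant: 1x + 1y = 6.340 × 10^-3;  mass: 74.55x + 119.00y = 0.5506
Solving, x = 4.586 × 10^-3 mol, y = 1.754 × 10^-3 mol
mass of KCl = 4.586 × 10^-3 × 74.55 = 0.3419 g
% KCl = 0.3419 / 0.5506 × 100 = 62.10 %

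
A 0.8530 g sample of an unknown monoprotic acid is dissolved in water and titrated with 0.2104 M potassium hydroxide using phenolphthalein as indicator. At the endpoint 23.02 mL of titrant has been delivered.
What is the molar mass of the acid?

176.1 g/mol

n(KOH) = 0.02302 L × 0.2104 mol/L = 4.843 × 10^-3 mol
n(HA) = 4.843 × 10^-3 mol (1:1 ratio)
M = m / n = 0.8530 g / 4.843 × 10^-3 mol = 176.1 g/mol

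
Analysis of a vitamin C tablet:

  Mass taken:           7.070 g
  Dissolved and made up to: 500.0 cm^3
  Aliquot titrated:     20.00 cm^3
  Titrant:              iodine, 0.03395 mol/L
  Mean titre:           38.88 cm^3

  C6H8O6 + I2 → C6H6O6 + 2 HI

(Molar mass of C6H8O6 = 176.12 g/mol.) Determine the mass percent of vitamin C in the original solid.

n(I2) per titration = 0.03888 × 0.03395 = 1.320 × 10^-3 mol
n(C6H8O6) in each aliquot = 1.320 × 10^-3 mol (1:1 ratio)
n(C6H8O6) in the whole flask = 1.320 × 10^-3 × 500.0/20.00 = 0.03300 mol
mass of C6H8O6 = 0.03300 × 176.12 = 5.812 g
% C6H8O6 = 5.812 / 7.070 × 100 = 82.20 %

82.20 %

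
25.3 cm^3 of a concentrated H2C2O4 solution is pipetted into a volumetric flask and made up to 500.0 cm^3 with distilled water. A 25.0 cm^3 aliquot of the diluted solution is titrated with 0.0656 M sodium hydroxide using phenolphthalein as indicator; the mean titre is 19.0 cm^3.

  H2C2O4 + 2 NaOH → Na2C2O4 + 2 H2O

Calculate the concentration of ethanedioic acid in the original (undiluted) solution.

0.493 M

n(NaOH) = 0.0190 × 0.0656 = 1.25 × 10^-3 mol
From the 1:2 ratio, n(H2C2O4) in the aliquot = 1/2 × 1.25 × 10^-3 = 6.23 × 10^-4 mol
[H2C2O4]_dilute = 6.23 × 10^-4 / 0.0250 = 0.0249 mol/L
Dilution factor = 500.0 / 25.3 = 19.76
[H2C2O4]_stock = 0.0249 × 19.76 = 0.493 mol/L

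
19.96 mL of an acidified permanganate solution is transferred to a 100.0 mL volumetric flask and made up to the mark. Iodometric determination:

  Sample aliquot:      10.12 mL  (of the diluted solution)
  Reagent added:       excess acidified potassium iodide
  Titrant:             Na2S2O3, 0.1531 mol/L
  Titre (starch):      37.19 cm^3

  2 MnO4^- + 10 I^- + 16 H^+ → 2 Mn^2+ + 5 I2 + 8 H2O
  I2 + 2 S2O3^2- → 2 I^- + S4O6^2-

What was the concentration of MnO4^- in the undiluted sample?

n(S2O3^2-) = 0.03719 × 0.1531 = 5.694 × 10^-3 mol
n(I2) = n(S2O3^2-)/2 = 2.847 × 10^-3 mol
From the 2:5 ratio, n(MnO4^-) in the aliquot = 2/5 × 2.847 × 10^-3 = 1.139 × 10^-3 mol
[MnO4^-]_dilute = 1.139 × 10^-3 / 0.01012 = 0.1125 mol/L
[MnO4^-]_original = 0.1125 × 100.0/19.96 = 0.5638 mol/L

0.5638 mol/L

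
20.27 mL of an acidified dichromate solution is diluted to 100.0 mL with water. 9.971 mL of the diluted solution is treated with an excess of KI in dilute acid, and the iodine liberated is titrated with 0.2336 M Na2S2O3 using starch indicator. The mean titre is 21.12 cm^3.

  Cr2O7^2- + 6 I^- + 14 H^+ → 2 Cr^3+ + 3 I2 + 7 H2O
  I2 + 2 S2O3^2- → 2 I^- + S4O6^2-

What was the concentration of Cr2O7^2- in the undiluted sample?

0.4068 M

n(S2O3^2-) = 0.02112 × 0.2336 = 4.934 × 10^-3 mol
n(I2) = n(S2O3^2-)/2 = 2.467 × 10^-3 mol
From the 1:3 ratio, n(Cr2O7^2-) in the aliquot = 1/3 × 2.467 × 10^-3 = 8.223 × 10^-4 mol
[Cr2O7^2-]_dilute = 8.223 × 10^-4 / 0.009971 = 0.08247 mol/L
[Cr2O7^2-]_original = 0.08247 × 100.0/20.27 = 0.4068 mol/L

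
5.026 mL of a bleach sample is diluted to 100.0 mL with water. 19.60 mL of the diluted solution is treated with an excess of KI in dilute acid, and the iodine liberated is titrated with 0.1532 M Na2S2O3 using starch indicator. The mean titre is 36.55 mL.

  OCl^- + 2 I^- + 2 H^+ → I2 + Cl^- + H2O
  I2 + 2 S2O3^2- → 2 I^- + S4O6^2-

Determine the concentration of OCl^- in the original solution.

n(S2O3^2-) = 0.03655 × 0.1532 = 5.599 × 10^-3 mol
n(I2) = n(S2O3^2-)/2 = 2.800 × 10^-3 mol
n(OCl^-) in the aliquot = 2.800 × 10^-3 mol (1:1 ratio)
[OCl^-]_dilute = 2.800 × 10^-3 / 0.01960 = 0.1428 mol/L
[OCl^-]_original = 0.1428 × 100.0/5.026 = 2.842 mol/L

2.842 M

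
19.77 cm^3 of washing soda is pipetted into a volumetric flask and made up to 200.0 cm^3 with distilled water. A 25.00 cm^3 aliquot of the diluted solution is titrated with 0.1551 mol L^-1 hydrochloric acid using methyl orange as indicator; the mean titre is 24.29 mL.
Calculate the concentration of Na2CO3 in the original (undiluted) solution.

Na2CO3 + 2 HCl → 2 NaCl + H2O + CO2
n(HCl) = 0.02429 × 0.1551 = 3.767 × 10^-3 mol
From the 1:2 ratio, n(Na2CO3) in the aliquot = 1/2 × 3.767 × 10^-3 = 1.884 × 10^-3 mol
[Na2CO3]_dilute = 1.884 × 10^-3 / 0.02500 = 0.07535 mol/L
Dilution factor = 200.0 / 19.77 = 10.12
[Na2CO3]_stock = 0.07535 × 10.12 = 0.7622 mol/L

0.7622 mol/L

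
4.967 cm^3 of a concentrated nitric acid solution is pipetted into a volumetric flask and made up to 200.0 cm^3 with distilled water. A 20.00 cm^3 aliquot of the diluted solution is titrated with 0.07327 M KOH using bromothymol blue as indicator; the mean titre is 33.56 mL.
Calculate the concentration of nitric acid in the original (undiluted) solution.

4.951 M

HNO3 + KOH → KNO3 + H2O
n(KOH) = 0.03356 × 0.07327 = 2.459 × 10^-3 mol
n(HNO3) in the aliquot = 2.459 × 10^-3 mol (1:1 ratio)
[HNO3]_dilute = 2.459 × 10^-3 / 0.02000 = 0.1229 mol/L
Dilution factor = 200.0 / 4.967 = 40.27
[HNO3]_stock = 0.1229 × 40.27 = 4.951 mol/L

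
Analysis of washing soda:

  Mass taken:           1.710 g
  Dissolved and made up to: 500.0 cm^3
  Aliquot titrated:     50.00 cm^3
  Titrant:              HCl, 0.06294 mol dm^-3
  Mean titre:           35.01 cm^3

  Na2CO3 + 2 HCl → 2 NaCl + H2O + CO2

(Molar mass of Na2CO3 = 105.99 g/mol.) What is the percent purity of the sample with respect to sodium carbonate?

n(HCl) per titration = 0.03501 × 0.06294 = 2.204 × 10^-3 mol
From the 1:2 ratio, n(Na2CO3) in each aliquot = 1/2 × 2.204 × 10^-3 = 1.102 × 10^-3 mol
n(Na2CO3) in the whole flask = 1.102 × 10^-3 × 500.0/50.00 = 0.01102 mol
mass of Na2CO3 = 0.01102 × 105.99 = 1.168 g
% Na2CO3 = 1.168 / 1.710 × 100 = 68.29 %

68.29 %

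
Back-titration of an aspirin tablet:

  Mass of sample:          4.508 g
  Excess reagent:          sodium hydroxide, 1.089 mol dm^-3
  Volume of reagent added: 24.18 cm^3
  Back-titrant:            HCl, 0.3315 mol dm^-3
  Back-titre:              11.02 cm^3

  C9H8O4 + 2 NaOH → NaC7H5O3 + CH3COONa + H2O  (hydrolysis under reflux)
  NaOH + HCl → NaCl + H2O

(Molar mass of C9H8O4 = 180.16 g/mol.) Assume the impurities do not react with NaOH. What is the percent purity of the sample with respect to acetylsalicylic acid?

n(NaOH) added = 0.02418 × 1.089 = 0.02633 mol
n(HCl) used in back-titration = 0.01102 × 0.3315 = 3.653 × 10^-3 mol
n(NaOH) left over = 3.653 × 10^-3 mol (1:1 ratio)
n(NaOH) consumed by analyte = 0.02633 − 3.653 × 10^-3 = 0.02268 mol
From the 1:2 ratio, n(C9H8O4) = 1/2 × 0.02268 = 0.01134 mol
mass of C9H8O4 = 0.01134 × 180.16 = 2.043 g
% C9H8O4 = 2.043 / 4.508 × 100 = 45.32 %

45.32 %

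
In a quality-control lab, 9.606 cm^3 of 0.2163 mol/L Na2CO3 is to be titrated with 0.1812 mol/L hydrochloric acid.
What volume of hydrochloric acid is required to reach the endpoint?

Na2CO3 + 2 HCl → 2 NaCl + H2O + CO2
n(Na2CO3) = 0.009606 L × 0.2163 mol/L = 2.078 × 10^-3 mol
From the 2:1 stoichiometry, n(HCl) = 2/1 × 2.078 × 10^-3 = 4.156 × 10^-3 mol
V(HCl) = 4.156 × 10^-3 mol / 0.1812 mol/L = 0.02293 L = 22.93 mL

22.93 mL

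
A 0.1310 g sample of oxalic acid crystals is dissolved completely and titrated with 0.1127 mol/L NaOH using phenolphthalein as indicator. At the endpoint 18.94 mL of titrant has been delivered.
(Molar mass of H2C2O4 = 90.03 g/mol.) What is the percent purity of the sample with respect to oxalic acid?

H2C2O4 + 2 NaOH → Na2C2O4 + 2 H2O
n(NaOH) = 0.01894 L × 0.1127 mol/L = 2.135 × 10^-3 mol
From the 1:2 ratio, n(H2C2O4) = 1/2 × 2.135 × 10^-3 = 1.067 × 10^-3 mol
mass of H2C2O4 = 1.067 × 10^-3 × 90.03 g/mol = 0.09609 g
% H2C2O4 = 0.09609 / 0.1310 × 100 = 73.35 %

73.35 %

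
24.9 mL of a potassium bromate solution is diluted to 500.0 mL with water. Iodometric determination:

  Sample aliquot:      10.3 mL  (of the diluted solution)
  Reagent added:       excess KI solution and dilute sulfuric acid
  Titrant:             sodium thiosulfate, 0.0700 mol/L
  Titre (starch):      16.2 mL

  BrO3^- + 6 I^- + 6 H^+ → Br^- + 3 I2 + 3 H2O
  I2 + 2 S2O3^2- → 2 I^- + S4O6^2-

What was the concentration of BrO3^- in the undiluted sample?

n(S2O3^2-) = 0.0162 × 0.0700 = 1.13 × 10^-3 mol
n(I2) = n(S2O3^2-)/2 = 5.67 × 10^-4 mol
From the 1:3 ratio, n(BrO3^-) in the aliquot = 1/3 × 5.67 × 10^-4 = 1.89 × 10^-4 mol
[BrO3^-]_dilute = 1.89 × 10^-4 / 0.0103 = 0.0183 mol/L
[BrO3^-]_original = 0.0183 × 500.0/24.9 = 0.368 mol/L

0.368 mol/L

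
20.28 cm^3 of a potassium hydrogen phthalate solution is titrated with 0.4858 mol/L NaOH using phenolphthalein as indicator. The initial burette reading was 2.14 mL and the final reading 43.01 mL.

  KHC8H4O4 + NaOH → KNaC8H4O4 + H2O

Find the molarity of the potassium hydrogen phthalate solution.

n(NaOH) = 0.04087 L × 0.4858 mol/L = 0.01985 mol
n(KHC8H4O4) = 0.01985 mol (1:1 mole ratio)
[KHC8H4O4] = 0.01985 mol / 0.02028 L = 0.9790 mol/L

0.9790 mol/L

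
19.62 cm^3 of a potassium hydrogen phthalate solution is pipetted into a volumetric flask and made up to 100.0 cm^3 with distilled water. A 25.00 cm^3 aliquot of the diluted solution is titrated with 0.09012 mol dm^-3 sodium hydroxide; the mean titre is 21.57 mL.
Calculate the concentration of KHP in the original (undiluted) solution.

KHC8H4O4 + NaOH → KNaC8H4O4 + H2O
n(NaOH) = 0.02157 × 0.09012 = 1.944 × 10^-3 mol
n(KHC8H4O4) in the aliquot = 1.944 × 10^-3 mol (1:1 ratio)
[KHC8H4O4]_dilute = 1.944 × 10^-3 / 0.02500 = 0.07776 mol/L
Dilution factor = 100.0 / 19.62 = 5.097
[KHC8H4O4]_stock = 0.07776 × 5.097 = 0.3963 mol/L

0.3963 mol/L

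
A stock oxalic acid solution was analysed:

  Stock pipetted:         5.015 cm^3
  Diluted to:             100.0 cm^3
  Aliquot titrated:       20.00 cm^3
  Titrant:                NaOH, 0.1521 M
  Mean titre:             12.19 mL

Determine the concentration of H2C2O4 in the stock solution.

0.9243 M

H2C2O4 + 2 NaOH → Na2C2O4 + 2 H2O
n(NaOH) = 0.01219 × 0.1521 = 1.854 × 10^-3 mol
From the 1:2 ratio, n(H2C2O4) in the aliquot = 1/2 × 1.854 × 10^-3 = 9.270 × 10^-4 mol
[H2C2O4]_dilute = 9.270 × 10^-4 / 0.02000 = 0.04635 mol/L
Dilution factor = 100.0 / 5.015 = 19.94
[H2C2O4]_stock = 0.04635 × 19.94 = 0.9243 mol/L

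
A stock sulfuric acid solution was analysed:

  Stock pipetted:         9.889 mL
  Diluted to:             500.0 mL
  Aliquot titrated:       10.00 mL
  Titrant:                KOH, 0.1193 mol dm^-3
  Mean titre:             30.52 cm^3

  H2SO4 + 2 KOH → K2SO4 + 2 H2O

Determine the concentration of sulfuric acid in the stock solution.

n(KOH) = 0.03052 × 0.1193 = 3.641 × 10^-3 mol
From the 1:2 ratio, n(H2SO4) in the aliquot = 1/2 × 3.641 × 10^-3 = 1.821 × 10^-3 mol
[H2SO4]_dilute = 1.821 × 10^-3 / 0.01000 = 0.1821 mol/L
Dilution factor = 500.0 / 9.889 = 50.56
[H2SO4]_stock = 0.1821 × 50.56 = 9.205 mol/L

9.205 mol/L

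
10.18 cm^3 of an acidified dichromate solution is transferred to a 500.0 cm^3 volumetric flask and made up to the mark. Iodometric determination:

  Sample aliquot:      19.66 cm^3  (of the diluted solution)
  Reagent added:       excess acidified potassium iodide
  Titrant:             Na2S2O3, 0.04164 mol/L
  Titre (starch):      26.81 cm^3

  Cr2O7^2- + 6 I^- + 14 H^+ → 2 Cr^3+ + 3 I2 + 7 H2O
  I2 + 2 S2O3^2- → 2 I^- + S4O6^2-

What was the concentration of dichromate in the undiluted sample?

n(S2O3^2-) = 0.02681 × 0.04164 = 1.116 × 10^-3 mol
n(I2) = n(S2O3^2-)/2 = 5.582 × 10^-4 mol
From the 1:3 ratio, n(Cr2O7^2-) in the aliquot = 1/3 × 5.582 × 10^-4 = 1.861 × 10^-4 mol
[Cr2O7^2-]_dilute = 1.861 × 10^-4 / 0.01966 = 0.009464 mol/L
[Cr2O7^2-]_original = 0.009464 × 500.0/10.18 = 0.4648 mol/L

0.4648 mol/L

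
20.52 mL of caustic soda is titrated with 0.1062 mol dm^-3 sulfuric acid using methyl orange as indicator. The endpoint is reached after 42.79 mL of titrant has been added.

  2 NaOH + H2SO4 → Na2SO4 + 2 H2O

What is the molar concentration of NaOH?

0.4429 mol/L

n(H2SO4) = 0.04279 L × 0.1062 mol/L = 4.544 × 10^-3 mol
From the 2:1 mole ratio, n(NaOH) = 2/1 × 4.544 × 10^-3 = 9.089 × 10^-3 mol
[NaOH] = 9.089 × 10^-3 mol / 0.02052 L = 0.4429 mol/L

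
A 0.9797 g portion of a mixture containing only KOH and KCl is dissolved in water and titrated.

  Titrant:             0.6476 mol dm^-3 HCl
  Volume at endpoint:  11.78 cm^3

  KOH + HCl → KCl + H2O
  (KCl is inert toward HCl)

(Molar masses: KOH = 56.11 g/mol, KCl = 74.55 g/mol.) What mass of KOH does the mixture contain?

n(HCl) = 0.01178 × 0.6476 = 7.629 × 10^-3 mol
Let x = n(KOH), y = n(KCl).
Titrant: 1x = 7.629 × 10^-3;  mass: 56.11x + 74.55y = 0.9797
Solving, x = 7.629 × 10^-3 mol, y = 7.400 × 10^-3 mol
mass of KOH = 7.629 × 10^-3 × 56.11 = 0.4280 g

0.4280 g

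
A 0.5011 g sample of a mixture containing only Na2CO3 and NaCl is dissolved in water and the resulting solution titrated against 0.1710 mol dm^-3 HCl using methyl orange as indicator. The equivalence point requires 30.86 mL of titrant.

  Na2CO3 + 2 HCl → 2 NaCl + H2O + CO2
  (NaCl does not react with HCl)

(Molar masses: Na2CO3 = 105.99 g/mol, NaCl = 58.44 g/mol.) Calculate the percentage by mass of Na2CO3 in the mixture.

55.81 %

n(HCl) = 0.03086 × 0.1710 = 5.277 × 10^-3 mol
Let x = n(Na2CO3), y = n(NaCl).
Titrant: 2x = 5.277 × 10^-3;  mass: 105.99x + 58.44y = 0.5011
Solving, x = 2.639 × 10^-3 mol, y = 3.789 × 10^-3 mol
mass of Na2CO3 = 2.639 × 10^-3 × 105.99 = 0.2797 g
% Na2CO3 = 0.2797 / 0.5011 × 100 = 55.81 %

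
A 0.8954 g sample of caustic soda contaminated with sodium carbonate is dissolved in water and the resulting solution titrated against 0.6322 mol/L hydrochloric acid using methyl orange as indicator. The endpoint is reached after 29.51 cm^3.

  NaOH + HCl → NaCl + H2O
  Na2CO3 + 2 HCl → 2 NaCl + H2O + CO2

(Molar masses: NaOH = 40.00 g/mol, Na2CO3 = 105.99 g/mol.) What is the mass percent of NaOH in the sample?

n(HCl) = 0.02951 × 0.6322 = 0.01866 mol
Let x = n(NaOH), y = n(Na2CO3).
Titrant: 1x + 2y = 0.01866;  mass: 40.00x + 105.99y = 0.8954
Solving, x = 7.179 × 10^-3 mol, y = 5.739 × 10^-3 mol
mass of NaOH = 7.179 × 10^-3 × 40.00 = 0.2871 g
% NaOH = 0.2871 / 0.8954 × 100 = 32.07 %

32.07 %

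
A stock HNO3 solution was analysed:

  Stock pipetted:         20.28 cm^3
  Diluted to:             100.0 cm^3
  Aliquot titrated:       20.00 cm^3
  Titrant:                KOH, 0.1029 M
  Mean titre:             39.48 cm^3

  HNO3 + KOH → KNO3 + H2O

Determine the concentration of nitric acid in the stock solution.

n(KOH) = 0.03948 × 0.1029 = 4.062 × 10^-3 mol
n(HNO3) in the aliquot = 4.062 × 10^-3 mol (1:1 ratio)
[HNO3]_dilute = 4.062 × 10^-3 / 0.02000 = 0.2031 mol/L
Dilution factor = 100.0 / 20.28 = 4.931
[HNO3]_stock = 0.2031 × 4.931 = 1.002 mol/L

1.002 M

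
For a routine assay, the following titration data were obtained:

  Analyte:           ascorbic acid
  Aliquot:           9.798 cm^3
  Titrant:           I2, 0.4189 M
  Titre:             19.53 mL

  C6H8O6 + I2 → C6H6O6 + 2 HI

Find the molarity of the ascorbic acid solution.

0.8350 M

n(I2) = 0.01953 L × 0.4189 mol/L = 8.181 × 10^-3 mol
n(C6H8O6) = 8.181 × 10^-3 mol (1:1 mole ratio)
[C6H8O6] = 8.181 × 10^-3 mol / 0.009798 L = 0.8350 mol/L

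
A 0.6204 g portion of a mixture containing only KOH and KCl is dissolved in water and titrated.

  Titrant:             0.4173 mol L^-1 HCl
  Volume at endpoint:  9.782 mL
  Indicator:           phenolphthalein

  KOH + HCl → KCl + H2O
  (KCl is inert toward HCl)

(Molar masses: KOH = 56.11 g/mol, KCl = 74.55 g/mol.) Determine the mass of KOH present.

0.2290 g

n(HCl) = 0.009782 × 0.4173 = 4.082 × 10^-3 mol
Let x = n(KOH), y = n(KCl).
Titrant: 1x = 4.082 × 10^-3;  mass: 56.11x + 74.55y = 0.6204
Solving, x = 4.082 × 10^-3 mol, y = 5.250 × 10^-3 mol
mass of KOH = 4.082 × 10^-3 × 56.11 = 0.2290 g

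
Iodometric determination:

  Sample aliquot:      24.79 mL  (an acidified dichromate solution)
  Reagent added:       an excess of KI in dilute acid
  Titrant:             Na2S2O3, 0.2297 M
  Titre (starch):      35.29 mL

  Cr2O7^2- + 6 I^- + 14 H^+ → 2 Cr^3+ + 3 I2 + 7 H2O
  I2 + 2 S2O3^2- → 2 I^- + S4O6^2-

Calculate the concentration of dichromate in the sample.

n(S2O3^2-) = 0.03529 × 0.2297 = 8.106 × 10^-3 mol
n(I2) = n(S2O3^2-)/2 = 4.053 × 10^-3 mol
From the 1:3 ratio, n(Cr2O7^2-) in the aliquot = 1/3 × 4.053 × 10^-3 = 1.351 × 10^-3 mol
[Cr2O7^2-] = 1.351 × 10^-3 / 0.02479 = 0.05450 mol/L

0.05450 M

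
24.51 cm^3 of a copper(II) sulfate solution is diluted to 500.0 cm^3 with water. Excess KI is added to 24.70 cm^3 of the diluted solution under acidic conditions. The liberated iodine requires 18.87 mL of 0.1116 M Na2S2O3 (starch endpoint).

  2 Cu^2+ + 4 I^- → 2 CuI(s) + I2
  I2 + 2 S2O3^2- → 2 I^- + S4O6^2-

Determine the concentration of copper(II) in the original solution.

1.739 M

n(S2O3^2-) = 0.01887 × 0.1116 = 2.106 × 10^-3 mol
n(I2) = n(S2O3^2-)/2 = 1.053 × 10^-3 mol
From the 2:1 ratio, n(Cu2+) in the aliquot = 2/1 × 1.053 × 10^-3 = 2.106 × 10^-3 mol
[Cu2+]_dilute = 2.106 × 10^-3 / 0.02470 = 0.08526 mol/L
[Cu2+]_original = 0.08526 × 500.0/24.51 = 1.739 mol/L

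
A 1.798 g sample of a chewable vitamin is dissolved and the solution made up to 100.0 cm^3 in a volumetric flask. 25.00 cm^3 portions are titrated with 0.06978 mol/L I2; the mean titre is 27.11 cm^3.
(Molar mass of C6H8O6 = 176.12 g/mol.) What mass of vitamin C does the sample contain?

C6H8O6 + I2 → C6H6O6 + 2 HI
n(I2) per titration = 0.02711 × 0.06978 = 1.892 × 10^-3 mol
n(C6H8O6) in each aliquot = 1.892 × 10^-3 mol (1:1 ratio)
n(C6H8O6) in the whole flask = 1.892 × 10^-3 × 100.0/25.00 = 7.567 × 10^-3 mol
mass of C6H8O6 = 7.567 × 10^-3 × 176.12 = 1.333 g

1.333 g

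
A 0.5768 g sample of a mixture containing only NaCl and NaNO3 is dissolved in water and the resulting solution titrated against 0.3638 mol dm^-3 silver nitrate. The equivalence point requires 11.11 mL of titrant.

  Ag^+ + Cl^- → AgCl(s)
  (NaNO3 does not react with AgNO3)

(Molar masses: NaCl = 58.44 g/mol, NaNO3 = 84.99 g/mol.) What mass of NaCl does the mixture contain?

0.2362 g

n(AgNO3) = 0.01111 × 0.3638 = 4.042 × 10^-3 mol
Let x = n(NaCl), y = n(NaNO3).
Titrant: 1x = 4.042 × 10^-3;  mass: 58.44x + 84.99y = 0.5768
Solving, x = 4.042 × 10^-3 mol, y = 4.007 × 10^-3 mol
mass of NaCl = 4.042 × 10^-3 × 58.44 = 0.2362 g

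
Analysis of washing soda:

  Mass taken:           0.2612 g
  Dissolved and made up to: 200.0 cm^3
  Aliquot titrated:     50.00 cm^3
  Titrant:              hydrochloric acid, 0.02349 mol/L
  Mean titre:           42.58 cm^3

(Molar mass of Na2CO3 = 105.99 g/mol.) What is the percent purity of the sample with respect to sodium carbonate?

Na2CO3 + 2 HCl → 2 NaCl + H2O + CO2
n(HCl) per titration = 0.04258 × 0.02349 = 1.000 × 10^-3 mol
From the 1:2 ratio, n(Na2CO3) in each aliquot = 1/2 × 1.000 × 10^-3 = 5.001 × 10^-4 mol
n(Na2CO3) in the whole flask = 5.001 × 10^-4 × 200.0/50.00 = 2.000 × 10^-3 mol
mass of Na2CO3 = 2.000 × 10^-3 × 105.99 = 0.2120 g
% Na2CO3 = 0.2120 / 0.2612 × 100 = 81.17 %

81.17 %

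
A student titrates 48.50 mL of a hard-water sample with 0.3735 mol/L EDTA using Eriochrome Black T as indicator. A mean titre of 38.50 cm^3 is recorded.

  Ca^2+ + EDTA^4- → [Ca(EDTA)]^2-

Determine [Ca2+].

n(EDTA) = 0.03850 L × 0.3735 mol/L = 0.01438 mol
n(Ca2+) = 0.01438 mol (1:1 mole ratio)
[Ca2+] = 0.01438 mol / 0.04850 L = 0.2965 mol/L

0.2965 mol/L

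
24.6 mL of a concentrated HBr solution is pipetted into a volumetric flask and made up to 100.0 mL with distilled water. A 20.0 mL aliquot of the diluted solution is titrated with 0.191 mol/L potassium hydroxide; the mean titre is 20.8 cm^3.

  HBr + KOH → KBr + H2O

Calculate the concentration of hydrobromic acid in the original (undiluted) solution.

n(KOH) = 0.0208 × 0.191 = 3.97 × 10^-3 mol
n(HBr) in the aliquot = 3.97 × 10^-3 mol (1:1 ratio)
[HBr]_dilute = 3.97 × 10^-3 / 0.0200 = 0.199 mol/L
Dilution factor = 100.0 / 24.6 = 4.065
[HBr]_stock = 0.199 × 4.065 = 0.807 mol/L

0.807 mol/L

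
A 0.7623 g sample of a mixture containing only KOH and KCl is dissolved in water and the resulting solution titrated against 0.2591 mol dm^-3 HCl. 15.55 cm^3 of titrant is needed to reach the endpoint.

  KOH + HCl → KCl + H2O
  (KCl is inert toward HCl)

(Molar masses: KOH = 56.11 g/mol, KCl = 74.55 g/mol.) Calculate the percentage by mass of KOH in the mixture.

n(HCl) = 0.01555 × 0.2591 = 4.029 × 10^-3 mol
Let x = n(KOH), y = n(KCl).
Titrant: 1x = 4.029 × 10^-3;  mass: 56.11x + 74.55y = 0.7623
Solving, x = 4.029 × 10^-3 mol, y = 7.193 × 10^-3 mol
mass of KOH = 4.029 × 10^-3 × 56.11 = 0.2261 g
% KOH = 0.2261 / 0.7623 × 100 = 29.66 %

29.66 %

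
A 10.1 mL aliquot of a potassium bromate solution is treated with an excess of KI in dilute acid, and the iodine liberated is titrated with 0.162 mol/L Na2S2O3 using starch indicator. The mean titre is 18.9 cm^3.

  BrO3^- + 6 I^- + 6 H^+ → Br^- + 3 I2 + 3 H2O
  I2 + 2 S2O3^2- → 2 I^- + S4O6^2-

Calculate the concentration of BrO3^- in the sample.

0.0505 mol/L

n(S2O3^2-) = 0.0189 × 0.162 = 3.06 × 10^-3 mol
n(I2) = n(S2O3^2-)/2 = 1.53 × 10^-3 mol
From the 1:3 ratio, n(BrO3^-) in the aliquot = 1/3 × 1.53 × 10^-3 = 5.10 × 10^-4 mol
[BrO3^-] = 5.10 × 10^-4 / 0.0101 = 0.0505 mol/L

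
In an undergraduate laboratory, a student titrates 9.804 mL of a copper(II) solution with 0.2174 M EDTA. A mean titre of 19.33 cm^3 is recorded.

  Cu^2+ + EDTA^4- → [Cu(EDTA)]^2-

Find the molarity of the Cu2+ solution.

0.4286 M

n(EDTA) = 0.01933 L × 0.2174 mol/L = 4.202 × 10^-3 mol
n(Cu2+) = 4.202 × 10^-3 mol (1:1 mole ratio)
[Cu2+] = 4.202 × 10^-3 mol / 0.009804 L = 0.4286 mol/L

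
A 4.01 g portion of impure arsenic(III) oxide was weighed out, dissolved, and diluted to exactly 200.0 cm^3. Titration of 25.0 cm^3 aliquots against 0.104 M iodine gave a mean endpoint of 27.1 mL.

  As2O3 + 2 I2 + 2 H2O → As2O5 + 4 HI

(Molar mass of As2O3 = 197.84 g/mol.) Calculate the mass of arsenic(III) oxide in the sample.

n(I2) per titration = 0.0271 × 0.104 = 2.82 × 10^-3 mol
From the 1:2 ratio, n(As2O3) in each aliquot = 1/2 × 2.82 × 10^-3 = 1.41 × 10^-3 mol
n(As2O3) in the whole flask = 1.41 × 10^-3 × 200.0/25.0 = 0.0113 mol
mass of As2O3 = 0.0113 × 197.84 = 2.23 g

2.23 g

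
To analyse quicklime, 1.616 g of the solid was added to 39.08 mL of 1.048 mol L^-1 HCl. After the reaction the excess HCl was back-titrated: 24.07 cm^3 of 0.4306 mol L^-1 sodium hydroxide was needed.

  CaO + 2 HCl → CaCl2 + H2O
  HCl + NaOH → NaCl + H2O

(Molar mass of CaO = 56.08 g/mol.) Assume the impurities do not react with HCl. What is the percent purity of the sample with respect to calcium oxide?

n(HCl) added = 0.03908 × 1.048 = 0.04096 mol
n(NaOH) used in back-titration = 0.02407 × 0.4306 = 0.01036 mol
n(HCl) left over = 0.01036 mol (1:1 ratio)
n(HCl) consumed by analyte = 0.04096 − 0.01036 = 0.03059 mol
From the 1:2 ratio, n(CaO) = 1/2 × 0.03059 = 0.01530 mol
mass of CaO = 0.01530 × 56.08 = 0.8578 g
% CaO = 0.8578 / 1.616 × 100 = 53.08 %

53.08 %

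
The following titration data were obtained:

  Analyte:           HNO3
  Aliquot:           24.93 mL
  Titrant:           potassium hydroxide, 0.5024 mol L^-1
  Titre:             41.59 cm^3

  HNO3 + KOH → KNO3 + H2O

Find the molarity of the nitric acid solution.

0.8381 mol/L

n(KOH) = 0.04159 L × 0.5024 mol/L = 0.02089 mol
n(HNO3) = 0.02089 mol (1:1 mole ratio)
[HNO3] = 0.02089 mol / 0.02493 L = 0.8381 mol/L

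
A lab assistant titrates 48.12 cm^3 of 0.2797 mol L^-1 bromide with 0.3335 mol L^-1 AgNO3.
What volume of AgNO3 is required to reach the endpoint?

40.36 mL

Ag^+ + Br^- → AgBr(s)
n(Br-) = 0.04812 L × 0.2797 mol/L = 0.01346 mol
n(AgNO3) = 0.01346 mol (1:1 stoichiometry)
V(AgNO3) = 0.01346 mol / 0.3335 mol/L = 0.04036 L = 40.36 mL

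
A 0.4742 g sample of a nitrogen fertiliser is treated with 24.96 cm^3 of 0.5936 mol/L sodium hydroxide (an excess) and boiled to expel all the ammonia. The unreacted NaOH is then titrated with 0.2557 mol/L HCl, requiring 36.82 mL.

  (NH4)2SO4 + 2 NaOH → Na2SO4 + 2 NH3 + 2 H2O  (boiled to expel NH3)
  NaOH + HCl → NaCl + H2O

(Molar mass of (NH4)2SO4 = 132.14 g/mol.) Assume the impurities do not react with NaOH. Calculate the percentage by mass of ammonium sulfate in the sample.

75.26 %

n(NaOH) added = 0.02496 × 0.5936 = 0.01482 mol
n(HCl) used in back-titration = 0.03682 × 0.2557 = 9.415 × 10^-3 mol
n(NaOH) left over = 9.415 × 10^-3 mol (1:1 ratio)
n(NaOH) consumed by analyte = 0.01482 − 9.415 × 10^-3 = 5.401 × 10^-3 mol
From the 1:2 ratio, n((NH4)2SO4) = 1/2 × 5.401 × 10^-3 = 2.701 × 10^-3 mol
mass of (NH4)2SO4 = 2.701 × 10^-3 × 132.14 = 0.3569 g
% (NH4)2SO4 = 0.3569 / 0.4742 × 100 = 75.26 %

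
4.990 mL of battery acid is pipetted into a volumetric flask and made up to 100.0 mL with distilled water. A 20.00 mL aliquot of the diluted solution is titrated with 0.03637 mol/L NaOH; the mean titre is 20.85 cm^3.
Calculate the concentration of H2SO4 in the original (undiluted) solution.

0.3799 mol/L

H2SO4 + 2 NaOH → Na2SO4 + 2 H2O
n(NaOH) = 0.02085 × 0.03637 = 7.583 × 10^-4 mol
From the 1:2 ratio, n(H2SO4) in the aliquot = 1/2 × 7.583 × 10^-4 = 3.792 × 10^-4 mol
[H2SO4]_dilute = 3.792 × 10^-4 / 0.02000 = 0.01896 mol/L
Dilution factor = 100.0 / 4.990 = 20.04
[H2SO4]_stock = 0.01896 × 20.04 = 0.3799 mol/L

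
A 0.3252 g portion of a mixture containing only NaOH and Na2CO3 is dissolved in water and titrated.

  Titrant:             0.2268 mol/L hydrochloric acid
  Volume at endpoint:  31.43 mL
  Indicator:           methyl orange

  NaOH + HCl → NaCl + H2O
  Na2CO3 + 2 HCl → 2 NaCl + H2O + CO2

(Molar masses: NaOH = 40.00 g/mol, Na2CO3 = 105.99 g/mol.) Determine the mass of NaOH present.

n(HCl) = 0.03143 × 0.2268 = 7.128 × 10^-3 mol
Let x = n(NaOH), y = n(Na2CO3).
Titrant: 1x + 2y = 7.128 × 10^-3;  mass: 40.00x + 105.99y = 0.3252
Solving, x = 4.045 × 10^-3 mol, y = 1.542 × 10^-3 mol
mass of NaOH = 4.045 × 10^-3 × 40.00 = 0.1618 g

0.1618 g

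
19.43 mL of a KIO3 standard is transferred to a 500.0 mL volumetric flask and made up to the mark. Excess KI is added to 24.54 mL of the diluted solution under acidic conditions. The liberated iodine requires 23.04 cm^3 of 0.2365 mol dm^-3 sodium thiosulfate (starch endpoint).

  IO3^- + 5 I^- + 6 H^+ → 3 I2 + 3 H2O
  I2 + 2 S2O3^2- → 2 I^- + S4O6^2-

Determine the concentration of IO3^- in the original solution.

0.9523 mol/L

n(S2O3^2-) = 0.02304 × 0.2365 = 5.449 × 10^-3 mol
n(I2) = n(S2O3^2-)/2 = 2.724 × 10^-3 mol
From the 1:3 ratio, n(IO3^-) in the aliquot = 1/3 × 2.724 × 10^-3 = 9.082 × 10^-4 mol
[IO3^-]_dilute = 9.082 × 10^-4 / 0.02454 = 0.03701 mol/L
[IO3^-]_original = 0.03701 × 500.0/19.43 = 0.9523 mol/L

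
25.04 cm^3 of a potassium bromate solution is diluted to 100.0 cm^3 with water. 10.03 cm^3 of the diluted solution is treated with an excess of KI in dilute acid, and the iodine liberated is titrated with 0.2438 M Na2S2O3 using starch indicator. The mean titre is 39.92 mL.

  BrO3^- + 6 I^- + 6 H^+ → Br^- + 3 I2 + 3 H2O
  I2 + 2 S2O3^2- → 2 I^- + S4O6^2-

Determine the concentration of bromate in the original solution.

0.6459 M

n(S2O3^2-) = 0.03992 × 0.2438 = 9.732 × 10^-3 mol
n(I2) = n(S2O3^2-)/2 = 4.866 × 10^-3 mol
From the 1:3 ratio, n(BrO3^-) in the aliquot = 1/3 × 4.866 × 10^-3 = 1.622 × 10^-3 mol
[BrO3^-]_dilute = 1.622 × 10^-3 / 0.01003 = 0.1617 mol/L
[BrO3^-]_original = 0.1617 × 100.0/25.04 = 0.6459 mol/L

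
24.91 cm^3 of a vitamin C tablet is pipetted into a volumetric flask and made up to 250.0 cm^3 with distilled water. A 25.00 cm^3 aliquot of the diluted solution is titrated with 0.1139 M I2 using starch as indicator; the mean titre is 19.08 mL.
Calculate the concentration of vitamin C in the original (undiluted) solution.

0.8724 M

C6H8O6 + I2 → C6H6O6 + 2 HI
n(I2) = 0.01908 × 0.1139 = 2.173 × 10^-3 mol
n(C6H8O6) in the aliquot = 2.173 × 10^-3 mol (1:1 ratio)
[C6H8O6]_dilute = 2.173 × 10^-3 / 0.02500 = 0.08693 mol/L
Dilution factor = 250.0 / 24.91 = 10.04
[C6H8O6]_stock = 0.08693 × 10.04 = 0.8724 mol/L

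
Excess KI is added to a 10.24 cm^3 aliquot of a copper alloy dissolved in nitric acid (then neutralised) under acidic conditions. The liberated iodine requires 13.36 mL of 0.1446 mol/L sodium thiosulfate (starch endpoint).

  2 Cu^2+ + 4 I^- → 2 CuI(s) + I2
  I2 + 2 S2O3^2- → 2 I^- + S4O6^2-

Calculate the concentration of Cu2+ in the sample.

n(S2O3^2-) = 0.01336 × 0.1446 = 1.932 × 10^-3 mol
n(I2) = n(S2O3^2-)/2 = 9.659 × 10^-4 mol
From the 2:1 ratio, n(Cu2+) in the aliquot = 2/1 × 9.659 × 10^-4 = 1.932 × 10^-3 mol
[Cu2+] = 1.932 × 10^-3 / 0.01024 = 0.1887 mol/L

0.1887 mol/L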